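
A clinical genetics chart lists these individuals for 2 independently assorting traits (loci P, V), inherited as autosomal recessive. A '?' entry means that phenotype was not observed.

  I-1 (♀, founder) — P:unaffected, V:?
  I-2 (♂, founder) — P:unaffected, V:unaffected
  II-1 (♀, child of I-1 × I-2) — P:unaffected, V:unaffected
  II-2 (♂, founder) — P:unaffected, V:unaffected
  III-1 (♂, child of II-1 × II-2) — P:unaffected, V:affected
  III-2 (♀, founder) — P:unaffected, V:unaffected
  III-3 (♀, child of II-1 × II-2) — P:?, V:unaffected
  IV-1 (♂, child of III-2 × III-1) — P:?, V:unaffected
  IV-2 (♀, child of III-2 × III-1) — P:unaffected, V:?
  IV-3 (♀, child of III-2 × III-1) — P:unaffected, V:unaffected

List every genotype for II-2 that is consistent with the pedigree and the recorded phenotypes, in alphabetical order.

P/I-1 un ·: PP|Pp
P/I-2 un ·: PP|Pp
P/II-1 un I-1×I-2: PP|Pp
P/II-2 un ·: PP|Pp
P/III-1 un II-1×II-2: PP|Pp
P/III-2 un ·: PP|Pp
P/III-3 ? II-1×II-2: PP|Pp|pp
P/IV-1 ? III-2×III-1: PP|Pp|pp
P/IV-2 un III-2×III-1: PP|Pp
P/IV-3 un III-2×III-1: PP|Pp
⇒ P over [I-1,I-2,II-1,II-2,III-1,III-2,III-3,IV-1,IV-2,IV-3]: 703 consistent
V/I-1 ? ·: VV|Vv|vv
V/I-2 un ·: VV|Vv
V/II-1 un I-1×I-2: Vv
V/II-2 un ·: Vv
V/III-1 aff II-1×II-2: vv
V/III-2 un ·: VV|Vv
V/III-3 un II-1×II-2: VV|Vv
V/IV-1 un III-2×III-1: Vv
V/IV-2 ? III-2×III-1: Vv|vv
V/IV-3 un III-2×III-1: Vv
⇒ V over [I-1,I-2,II-1,II-2,III-1,III-2,III-3,IV-1,IV-2,IV-3]: 30 consistent

II-2 ∈ {PP Vv, Pp Vv}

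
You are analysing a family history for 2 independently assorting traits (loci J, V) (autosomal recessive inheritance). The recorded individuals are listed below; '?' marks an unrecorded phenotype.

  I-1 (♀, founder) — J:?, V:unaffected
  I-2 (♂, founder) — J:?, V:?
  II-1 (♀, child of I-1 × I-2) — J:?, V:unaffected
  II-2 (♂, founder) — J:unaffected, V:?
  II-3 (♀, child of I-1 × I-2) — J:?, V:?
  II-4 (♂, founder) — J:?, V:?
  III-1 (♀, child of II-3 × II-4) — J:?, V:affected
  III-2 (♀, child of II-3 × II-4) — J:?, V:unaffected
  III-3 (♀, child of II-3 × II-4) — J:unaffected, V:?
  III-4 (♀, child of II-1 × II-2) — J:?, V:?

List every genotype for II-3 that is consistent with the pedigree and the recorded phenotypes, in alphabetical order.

J/I-1 ? ·: JJ|Jj|jj
J/I-2 ? ·: JJ|Jj|jj
J/II-1 ? I-1×I-2: JJ|Jj|jj
J/II-2 un ·: JJ|Jj
J/II-3 ? I-1×I-2: JJ|Jj|jj
J/II-4 ? ·: JJ|Jj|jj
J/III-1 ? II-3×II-4: JJ|Jj|jj
J/III-2 ? II-3×II-4: JJ|Jj|jj
J/III-3 un II-3×II-4: JJ|Jj
J/III-4 ? II-1×II-2: JJ|Jj|jj
⇒ J over [I-1,I-2,II-1,II-2,II-3,II-4,III-1,III-2,III-3,III-4]: 2040 consistent
V/I-1 un ·: VV|Vv
V/I-2 ? ·: VV|Vv|vv
V/II-1 un I-1×I-2: VV|Vv
V/II-2 ? ·: VV|Vv|vv
V/II-3 ? I-1×I-2: Vv|vv
V/II-4 ? ·: Vv|vv
V/III-1 aff II-3×II-4: vv
V/III-2 un II-3×II-4: VV|Vv
V/III-3 ? II-3×II-4: VV|Vv|vv
V/III-4 ? II-1×II-2: VV|Vv|vv
⇒ V over [I-1,I-2,II-1,II-2,II-3,II-4,III-1,III-2,III-3,III-4]: 412 consistent

II-3 ∈ {JJ Vv, JJ vv, Jj Vv, Jj vv, jj Vv, jj vv}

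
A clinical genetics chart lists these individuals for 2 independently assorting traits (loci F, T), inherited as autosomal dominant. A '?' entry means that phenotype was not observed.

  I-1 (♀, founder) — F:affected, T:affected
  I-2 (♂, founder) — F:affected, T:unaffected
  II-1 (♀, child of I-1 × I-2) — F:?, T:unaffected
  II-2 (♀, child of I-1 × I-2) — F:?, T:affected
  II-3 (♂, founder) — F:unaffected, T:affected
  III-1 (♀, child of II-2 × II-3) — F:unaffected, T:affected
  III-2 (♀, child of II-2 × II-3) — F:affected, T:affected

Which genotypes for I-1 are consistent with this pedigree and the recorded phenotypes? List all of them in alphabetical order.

I-1 ∈ {FF Tt, Ff Tt}

F/I-1 aff ·: Ff|FF
F/I-2 aff ·: Ff|FF
F/II-1 ? I-1×I-2: ff|Ff|FF
F/II-2 ? I-1×I-2: Ff
F/II-3 un ·: ff
F/III-1 un II-2×II-3: ff
F/III-2 aff II-2×II-3: Ff
⇒ F over [I-1,I-2,II-1,II-2,II-3,III-1,III-2]: 7 consistent
T/I-1 aff ·: Tt
T/I-2 un ·: tt
T/II-1 un I-1×I-2: tt
T/II-2 aff I-1×I-2: Tt
T/II-3 aff ·: Tt|TT
T/III-1 aff II-2×II-3: Tt|TT
T/III-2 aff II-2×II-3: Tt|TT
⇒ T over [I-1,I-2,II-1,II-2,II-3,III-1,III-2]: 8 consistent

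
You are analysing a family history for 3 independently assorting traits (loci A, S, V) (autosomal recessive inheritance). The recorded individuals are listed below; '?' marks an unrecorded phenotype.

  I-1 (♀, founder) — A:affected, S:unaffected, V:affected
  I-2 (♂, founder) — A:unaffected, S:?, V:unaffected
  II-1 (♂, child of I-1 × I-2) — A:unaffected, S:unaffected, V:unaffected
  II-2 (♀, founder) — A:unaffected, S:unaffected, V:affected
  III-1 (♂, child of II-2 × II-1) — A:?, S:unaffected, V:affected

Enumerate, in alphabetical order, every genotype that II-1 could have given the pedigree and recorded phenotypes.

II-1 ∈ {Aa SS Vv, Aa Ss Vv}

A/I-1 aff ·: aa
A/I-2 un ·: AA|Aa
A/II-1 un I-1×I-2: Aa
A/II-2 un ·: AA|Aa
A/III-1 ? II-2×II-1: AA|Aa|aa
⇒ A over [I-1,I-2,II-1,II-2,III-1]: 10 consistent
S/I-1 un ·: SS|Ss
S/I-2 ? ·: SS|Ss|ss
S/II-1 un I-1×I-2: SS|Ss
S/II-2 un ·: SS|Ss
S/III-1 un II-2×II-1: SS|Ss
⇒ S over [I-1,I-2,II-1,II-2,III-1]: 32 consistent
V/I-1 aff ·: vv
V/I-2 un ·: VV|Vv
V/II-1 un I-1×I-2: Vv
V/II-2 aff ·: vv
V/III-1 aff II-2×II-1: vv
⇒ V over [I-1,I-2,II-1,II-2,III-1]: 2 consistent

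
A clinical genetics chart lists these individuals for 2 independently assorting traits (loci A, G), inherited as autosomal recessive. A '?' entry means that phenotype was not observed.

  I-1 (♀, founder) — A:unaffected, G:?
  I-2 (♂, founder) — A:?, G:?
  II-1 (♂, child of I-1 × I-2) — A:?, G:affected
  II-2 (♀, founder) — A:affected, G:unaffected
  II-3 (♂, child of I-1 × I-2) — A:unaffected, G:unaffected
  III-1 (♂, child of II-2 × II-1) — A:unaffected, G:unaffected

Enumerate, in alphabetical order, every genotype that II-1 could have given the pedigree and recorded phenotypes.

II-1 ∈ {AA gg, Aa gg}

A/I-1 un ·: AA|Aa
A/I-2 ? ·: AA|Aa|aa
A/II-1 ? I-1×I-2: AA|Aa
A/II-2 aff ·: aa
A/II-3 un I-1×I-2: AA|Aa
A/III-1 un II-2×II-1: Aa
⇒ A over [I-1,I-2,II-1,II-2,II-3,III-1]: 15 consistent
G/I-1 ? ·: Gg|gg
G/I-2 ? ·: Gg|gg
G/II-1 aff I-1×I-2: gg
G/II-2 un ·: GG|Gg
G/II-3 un I-1×I-2: GG|Gg
G/III-1 un II-2×II-1: Gg
⇒ G over [I-1,I-2,II-1,II-2,II-3,III-1]: 8 consistent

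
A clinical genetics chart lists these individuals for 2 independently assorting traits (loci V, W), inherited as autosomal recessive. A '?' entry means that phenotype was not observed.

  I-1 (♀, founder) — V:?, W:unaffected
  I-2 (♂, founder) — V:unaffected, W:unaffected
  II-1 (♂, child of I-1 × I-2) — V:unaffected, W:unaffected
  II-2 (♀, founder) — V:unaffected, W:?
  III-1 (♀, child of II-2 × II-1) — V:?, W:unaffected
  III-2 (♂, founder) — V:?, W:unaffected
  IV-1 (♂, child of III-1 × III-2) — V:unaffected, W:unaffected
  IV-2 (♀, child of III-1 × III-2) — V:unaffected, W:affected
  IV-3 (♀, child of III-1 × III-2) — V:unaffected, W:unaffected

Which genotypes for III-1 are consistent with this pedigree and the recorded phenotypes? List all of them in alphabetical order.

III-1 ∈ {VV Ww, Vv Ww, vv Ww}

V/I-1 ? ·: VV|Vv|vv
V/I-2 un ·: VV|Vv
V/II-1 un I-1×I-2: VV|Vv
V/II-2 un ·: VV|Vv
V/III-1 ? II-2×II-1: VV|Vv|vv
V/III-2 ? ·: VV|Vv|vv
V/IV-1 un III-1×III-2: VV|Vv
V/IV-2 un III-1×III-2: VV|Vv
V/IV-3 un III-1×III-2: VV|Vv
⇒ V over [I-1,I-2,II-1,II-2,III-1,III-2,IV-1,IV-2,IV-3]: 428 consistent
W/I-1 un ·: WW|Ww
W/I-2 un ·: WW|Ww
W/II-1 un I-1×I-2: WW|Ww
W/II-2 ? ·: WW|Ww|ww
W/III-1 un II-2×II-1: Ww
W/III-2 un ·: Ww
W/IV-1 un III-1×III-2: WW|Ww
W/IV-2 aff III-1×III-2: ww
W/IV-3 un III-1×III-2: WW|Ww
⇒ W over [I-1,I-2,II-1,II-2,III-1,III-2,IV-1,IV-2,IV-3]: 68 consistent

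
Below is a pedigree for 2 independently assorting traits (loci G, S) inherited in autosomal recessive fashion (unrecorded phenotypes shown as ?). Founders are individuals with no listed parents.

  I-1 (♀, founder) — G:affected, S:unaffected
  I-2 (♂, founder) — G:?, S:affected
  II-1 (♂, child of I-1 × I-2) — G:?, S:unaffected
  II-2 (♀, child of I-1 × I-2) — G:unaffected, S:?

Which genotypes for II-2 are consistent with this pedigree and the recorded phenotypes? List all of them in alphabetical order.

II-2 ∈ {Gg Ss, Gg ss}

G/I-1 aff ·: gg
G/I-2 ? ·: GG|Gg
G/II-1 ? I-1×I-2: Gg|gg
G/II-2 un I-1×I-2: Gg
⇒ G over [I-1,I-2,II-1,II-2]: 3 consistent
S/I-1 un ·: SS|Ss
S/I-2 aff ·: ss
S/II-1 un I-1×I-2: Ss
S/II-2 ? I-1×I-2: Ss|ss
⇒ S over [I-1,I-2,II-1,II-2]: 3 consistent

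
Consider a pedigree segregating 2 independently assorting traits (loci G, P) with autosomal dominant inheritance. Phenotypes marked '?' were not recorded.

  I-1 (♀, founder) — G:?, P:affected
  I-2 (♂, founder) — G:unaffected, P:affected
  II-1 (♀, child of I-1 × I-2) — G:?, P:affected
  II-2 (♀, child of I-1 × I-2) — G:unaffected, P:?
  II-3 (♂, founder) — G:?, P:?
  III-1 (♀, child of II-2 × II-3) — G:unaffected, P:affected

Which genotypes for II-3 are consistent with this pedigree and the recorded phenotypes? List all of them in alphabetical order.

G/I-1 ? ·: gg|Gg
G/I-2 un ·: gg
G/II-1 ? I-1×I-2: gg|Gg
G/II-2 un I-1×I-2: gg
G/II-3 ? ·: gg|Gg
G/III-1 un II-2×II-3: gg
⇒ G over [I-1,I-2,II-1,II-2,II-3,III-1]: 6 consistent
P/I-1 aff ·: Pp|PP
P/I-2 aff ·: Pp|PP
P/II-1 aff I-1×I-2: Pp|PP
P/II-2 ? I-1×I-2: pp|Pp|PP
P/II-3 ? ·: pp|Pp|PP
P/III-1 aff II-2×II-3: Pp|PP
⇒ P over [I-1,I-2,II-1,II-2,II-3,III-1]: 62 consistent

II-3 ∈ {Gg PP, Gg Pp, Gg pp, gg PP, gg Pp, gg pp}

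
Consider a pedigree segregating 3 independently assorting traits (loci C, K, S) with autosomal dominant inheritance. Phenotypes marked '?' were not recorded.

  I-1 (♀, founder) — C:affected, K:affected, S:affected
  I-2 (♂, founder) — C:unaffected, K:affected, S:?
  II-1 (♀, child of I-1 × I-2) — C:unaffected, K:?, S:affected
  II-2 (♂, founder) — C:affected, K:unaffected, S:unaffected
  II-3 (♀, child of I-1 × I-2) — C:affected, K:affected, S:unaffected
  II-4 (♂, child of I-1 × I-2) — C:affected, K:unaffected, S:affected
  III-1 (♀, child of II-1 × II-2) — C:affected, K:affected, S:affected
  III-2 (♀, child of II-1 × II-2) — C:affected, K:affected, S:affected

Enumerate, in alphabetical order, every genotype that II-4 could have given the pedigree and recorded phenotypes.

II-4 ∈ {Cc kk SS, Cc kk Ss}

C/I-1 aff ·: Cc
C/I-2 un ·: cc
C/II-1 un I-1×I-2: cc
C/II-2 aff ·: Cc|CC
C/II-3 aff I-1×I-2: Cc
C/II-4 aff I-1×I-2: Cc
C/III-1 aff II-1×II-2: Cc
C/III-2 aff II-1×II-2: Cc
⇒ C over [I-1,I-2,II-1,II-2,II-3,II-4,III-1,III-2]: 2 consistent
K/I-1 aff ·: Kk
K/I-2 aff ·: Kk
K/II-1 ? I-1×I-2: Kk|KK
K/II-2 un ·: kk
K/II-3 aff I-1×I-2: Kk|KK
K/II-4 un I-1×I-2: kk
K/III-1 aff II-1×II-2: Kk
K/III-2 aff II-1×II-2: Kk
⇒ K over [I-1,I-2,II-1,II-2,II-3,II-4,III-1,III-2]: 4 consistent
S/I-1 aff ·: Ss
S/I-2 ? ·: ss|Ss
S/II-1 aff I-1×I-2: Ss|SS
S/II-2 un ·: ss
S/II-3 un I-1×I-2: ss
S/II-4 aff I-1×I-2: Ss|SS
S/III-1 aff II-1×II-2: Ss
S/III-2 aff II-1×II-2: Ss
⇒ S over [I-1,I-2,II-1,II-2,II-3,II-4,III-1,III-2]: 5 consistent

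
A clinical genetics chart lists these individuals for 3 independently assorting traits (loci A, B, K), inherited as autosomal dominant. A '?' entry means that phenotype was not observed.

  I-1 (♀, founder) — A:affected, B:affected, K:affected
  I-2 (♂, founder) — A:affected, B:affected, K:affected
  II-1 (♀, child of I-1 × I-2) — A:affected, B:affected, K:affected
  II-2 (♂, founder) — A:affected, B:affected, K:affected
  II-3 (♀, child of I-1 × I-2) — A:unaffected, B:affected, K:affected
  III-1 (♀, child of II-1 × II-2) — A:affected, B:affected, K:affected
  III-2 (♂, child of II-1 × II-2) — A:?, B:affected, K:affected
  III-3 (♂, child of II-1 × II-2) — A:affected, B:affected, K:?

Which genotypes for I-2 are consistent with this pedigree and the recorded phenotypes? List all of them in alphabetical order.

I-2 ∈ {Aa BB KK, Aa BB Kk, Aa Bb KK, Aa Bb Kk}

A/I-1 aff ·: Aa
A/I-2 aff ·: Aa
A/II-1 aff I-1×I-2: Aa|AA
A/II-2 aff ·: Aa|AA
A/II-3 un I-1×I-2: aa
A/III-1 aff II-1×II-2: Aa|AA
A/III-2 ? II-1×II-2: aa|Aa|AA
A/III-3 aff II-1×II-2: Aa|AA
⇒ A over [I-1,I-2,II-1,II-2,II-3,III-1,III-2,III-3]: 29 consistent
B/I-1 aff ·: Bb|BB
B/I-2 aff ·: Bb|BB
B/II-1 aff I-1×I-2: Bb|BB
B/II-2 aff ·: Bb|BB
B/II-3 aff I-1×I-2: Bb|BB
B/III-1 aff II-1×II-2: Bb|BB
B/III-2 aff II-1×II-2: Bb|BB
B/III-3 aff II-1×II-2: Bb|BB
⇒ B over [I-1,I-2,II-1,II-2,II-3,III-1,III-2,III-3]: 159 consistent
K/I-1 aff ·: Kk|KK
K/I-2 aff ·: Kk|KK
K/II-1 aff I-1×I-2: Kk|KK
K/II-2 aff ·: Kk|KK
K/II-3 aff I-1×I-2: Kk|KK
K/III-1 aff II-1×II-2: Kk|KK
K/III-2 aff II-1×II-2: Kk|KK
K/III-3 ? II-1×II-2: kk|Kk|KK
⇒ K over [I-1,I-2,II-1,II-2,II-3,III-1,III-2,III-3]: 183 consistent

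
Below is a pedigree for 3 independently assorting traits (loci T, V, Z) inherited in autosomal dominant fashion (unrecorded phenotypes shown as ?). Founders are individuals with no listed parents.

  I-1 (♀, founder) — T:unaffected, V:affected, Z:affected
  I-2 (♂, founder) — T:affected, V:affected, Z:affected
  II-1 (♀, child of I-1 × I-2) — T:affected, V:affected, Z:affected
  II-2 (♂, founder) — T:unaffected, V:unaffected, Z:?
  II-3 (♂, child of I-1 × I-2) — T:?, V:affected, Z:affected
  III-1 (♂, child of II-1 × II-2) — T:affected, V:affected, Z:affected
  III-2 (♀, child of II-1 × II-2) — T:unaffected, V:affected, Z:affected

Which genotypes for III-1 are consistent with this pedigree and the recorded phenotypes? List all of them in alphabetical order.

III-1 ∈ {Tt Vv ZZ, Tt Vv Zz}

T/I-1 un ·: tt
T/I-2 aff ·: Tt|TT
T/II-1 aff I-1×I-2: Tt
T/II-2 un ·: tt
T/II-3 ? I-1×I-2: tt|Tt
T/III-1 aff II-1×II-2: Tt
T/III-2 un II-1×II-2: tt
⇒ T over [I-1,I-2,II-1,II-2,II-3,III-1,III-2]: 3 consistent
V/I-1 aff ·: Vv|VV
V/I-2 aff ·: Vv|VV
V/II-1 aff I-1×I-2: Vv|VV
V/II-2 un ·: vv
V/II-3 aff I-1×I-2: Vv|VV
V/III-1 aff II-1×II-2: Vv
V/III-2 aff II-1×II-2: Vv
⇒ V over [I-1,I-2,II-1,II-2,II-3,III-1,III-2]: 13 consistent
Z/I-1 aff ·: Zz|ZZ
Z/I-2 aff ·: Zz|ZZ
Z/II-1 aff I-1×I-2: Zz|ZZ
Z/II-2 ? ·: zz|Zz|ZZ
Z/II-3 aff I-1×I-2: Zz|ZZ
Z/III-1 aff II-1×II-2: Zz|ZZ
Z/III-2 aff II-1×II-2: Zz|ZZ
⇒ Z over [I-1,I-2,II-1,II-2,II-3,III-1,III-2]: 96 consistent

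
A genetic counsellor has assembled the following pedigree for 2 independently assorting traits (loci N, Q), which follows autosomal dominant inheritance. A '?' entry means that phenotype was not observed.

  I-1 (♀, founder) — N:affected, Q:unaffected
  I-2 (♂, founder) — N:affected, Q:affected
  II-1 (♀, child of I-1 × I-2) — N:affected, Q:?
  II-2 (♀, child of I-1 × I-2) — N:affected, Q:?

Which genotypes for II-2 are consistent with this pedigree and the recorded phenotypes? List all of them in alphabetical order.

N/I-1 aff ·: Nn|NN
N/I-2 aff ·: Nn|NN
N/II-1 aff I-1×I-2: Nn|NN
N/II-2 aff I-1×I-2: Nn|NN
⇒ N over [I-1,I-2,II-1,II-2]: 13 consistent
Q/I-1 un ·: qq
Q/I-2 aff ·: Qq|QQ
Q/II-1 ? I-1×I-2: qq|Qq
Q/II-2 ? I-1×I-2: qq|Qq
⇒ Q over [I-1,I-2,II-1,II-2]: 5 consistent

II-2 ∈ {NN Qq, NN qq, Nn Qq, Nn qq}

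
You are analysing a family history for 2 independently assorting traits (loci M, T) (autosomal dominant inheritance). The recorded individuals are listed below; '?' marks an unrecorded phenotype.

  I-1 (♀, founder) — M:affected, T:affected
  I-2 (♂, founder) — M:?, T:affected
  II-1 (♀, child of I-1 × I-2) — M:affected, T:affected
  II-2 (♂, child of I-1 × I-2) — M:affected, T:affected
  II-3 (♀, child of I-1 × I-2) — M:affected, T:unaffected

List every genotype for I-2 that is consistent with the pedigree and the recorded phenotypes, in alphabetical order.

M/I-1 aff ·: Mm|MM
M/I-2 ? ·: mm|Mm|MM
M/II-1 aff I-1×I-2: Mm|MM
M/II-2 aff I-1×I-2: Mm|MM
M/II-3 aff I-1×I-2: Mm|MM
⇒ M over [I-1,I-2,II-1,II-2,II-3]: 27 consistent
T/I-1 aff ·: Tt
T/I-2 aff ·: Tt
T/II-1 aff I-1×I-2: Tt|TT
T/II-2 aff I-1×I-2: Tt|TT
T/II-3 un I-1×I-2: tt
⇒ T over [I-1,I-2,II-1,II-2,II-3]: 4 consistent

I-2 ∈ {MM Tt, Mm Tt, mm Tt}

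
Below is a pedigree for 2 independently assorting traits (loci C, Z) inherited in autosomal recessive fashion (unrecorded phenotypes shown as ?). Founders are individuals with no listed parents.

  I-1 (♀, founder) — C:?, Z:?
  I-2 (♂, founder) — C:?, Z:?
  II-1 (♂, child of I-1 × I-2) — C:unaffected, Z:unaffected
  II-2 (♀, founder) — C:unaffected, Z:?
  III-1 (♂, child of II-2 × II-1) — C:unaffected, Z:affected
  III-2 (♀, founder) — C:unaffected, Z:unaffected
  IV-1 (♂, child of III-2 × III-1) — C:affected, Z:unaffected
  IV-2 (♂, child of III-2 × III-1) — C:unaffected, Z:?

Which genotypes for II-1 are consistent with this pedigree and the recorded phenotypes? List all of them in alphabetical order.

II-1 ∈ {CC Zz, Cc Zz}

C/I-1 ? ·: CC|Cc|cc
C/I-2 ? ·: CC|Cc|cc
C/II-1 un I-1×I-2: CC|Cc
C/II-2 un ·: CC|Cc
C/III-1 un II-2×II-1: Cc
C/III-2 un ·: Cc
C/IV-1 aff III-2×III-1: cc
C/IV-2 un III-2×III-1: CC|Cc
⇒ C over [I-1,I-2,II-1,II-2,III-1,III-2,IV-1,IV-2]: 36 consistent
Z/I-1 ? ·: ZZ|Zz|zz
Z/I-2 ? ·: ZZ|Zz|zz
Z/II-1 un I-1×I-2: Zz
Z/II-2 ? ·: Zz|zz
Z/III-1 aff II-2×II-1: zz
Z/III-2 un ·: ZZ|Zz
Z/IV-1 un III-2×III-1: Zz
Z/IV-2 ? III-2×III-1: Zz|zz
⇒ Z over [I-1,I-2,II-1,II-2,III-1,III-2,IV-1,IV-2]: 42 consistent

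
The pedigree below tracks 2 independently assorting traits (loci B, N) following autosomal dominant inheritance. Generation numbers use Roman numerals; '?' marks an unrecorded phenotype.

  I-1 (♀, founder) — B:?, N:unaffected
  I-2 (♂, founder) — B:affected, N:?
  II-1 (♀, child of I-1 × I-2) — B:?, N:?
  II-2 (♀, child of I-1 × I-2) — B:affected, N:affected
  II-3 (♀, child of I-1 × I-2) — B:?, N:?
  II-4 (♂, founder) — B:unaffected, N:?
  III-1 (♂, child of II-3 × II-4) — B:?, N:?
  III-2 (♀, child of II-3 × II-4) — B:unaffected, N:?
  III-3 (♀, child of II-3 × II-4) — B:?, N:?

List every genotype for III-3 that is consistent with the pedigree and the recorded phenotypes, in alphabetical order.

B/I-1 ? ·: bb|Bb|BB
B/I-2 aff ·: Bb|BB
B/II-1 ? I-1×I-2: bb|Bb|BB
B/II-2 aff I-1×I-2: Bb|BB
B/II-3 ? I-1×I-2: bb|Bb
B/II-4 un ·: bb
B/III-1 ? II-3×II-4: bb|Bb
B/III-2 un II-3×II-4: bb
B/III-3 ? II-3×II-4: bb|Bb
⇒ B over [I-1,I-2,II-1,II-2,II-3,II-4,III-1,III-2,III-3]: 76 consistent
N/I-1 un ·: nn
N/I-2 ? ·: Nn|NN
N/II-1 ? I-1×I-2: nn|Nn
N/II-2 aff I-1×I-2: Nn
N/II-3 ? I-1×I-2: nn|Nn
N/II-4 ? ·: nn|Nn|NN
N/III-1 ? II-3×II-4: nn|Nn|NN
N/III-2 ? II-3×II-4: nn|Nn|NN
N/III-3 ? II-3×II-4: nn|Nn|NN
⇒ N over [I-1,I-2,II-1,II-2,II-3,II-4,III-1,III-2,III-3]: 149 consistent

III-3 ∈ {Bb NN, Bb Nn, Bb nn, bb NN, bb Nn, bb nn}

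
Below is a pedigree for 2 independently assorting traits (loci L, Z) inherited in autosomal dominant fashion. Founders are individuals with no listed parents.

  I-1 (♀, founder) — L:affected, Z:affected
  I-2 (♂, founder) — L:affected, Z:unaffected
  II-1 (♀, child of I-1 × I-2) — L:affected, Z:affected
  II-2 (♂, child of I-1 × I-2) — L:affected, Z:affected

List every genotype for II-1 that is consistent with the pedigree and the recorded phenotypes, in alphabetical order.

II-1 ∈ {LL Zz, Ll Zz}

L/I-1 aff ·: Ll|LL
L/I-2 aff ·: Ll|LL
L/II-1 aff I-1×I-2: Ll|LL
L/II-2 aff I-1×I-2: Ll|LL
⇒ L over [I-1,I-2,II-1,II-2]: 13 consistent
Z/I-1 aff ·: Zz|ZZ
Z/I-2 un ·: zz
Z/II-1 aff I-1×I-2: Zz
Z/II-2 aff I-1×I-2: Zz
⇒ Z over [I-1,I-2,II-1,II-2]: 2 consistent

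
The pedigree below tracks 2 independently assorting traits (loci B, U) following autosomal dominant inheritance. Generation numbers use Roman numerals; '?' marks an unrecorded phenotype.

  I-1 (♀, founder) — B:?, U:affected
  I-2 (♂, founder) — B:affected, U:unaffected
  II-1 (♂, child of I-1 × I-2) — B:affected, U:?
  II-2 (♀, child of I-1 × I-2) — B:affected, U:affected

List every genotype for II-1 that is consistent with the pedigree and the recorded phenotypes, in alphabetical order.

B/I-1 ? ·: bb|Bb|BB
B/I-2 aff ·: Bb|BB
B/II-1 aff I-1×I-2: Bb|BB
B/II-2 aff I-1×I-2: Bb|BB
⇒ B over [I-1,I-2,II-1,II-2]: 15 consistent
U/I-1 aff ·: Uu|UU
U/I-2 un ·: uu
U/II-1 ? I-1×I-2: uu|Uu
U/II-2 aff I-1×I-2: Uu
⇒ U over [I-1,I-2,II-1,II-2]: 3 consistent

II-1 ∈ {BB Uu, BB uu, Bb Uu, Bb uu}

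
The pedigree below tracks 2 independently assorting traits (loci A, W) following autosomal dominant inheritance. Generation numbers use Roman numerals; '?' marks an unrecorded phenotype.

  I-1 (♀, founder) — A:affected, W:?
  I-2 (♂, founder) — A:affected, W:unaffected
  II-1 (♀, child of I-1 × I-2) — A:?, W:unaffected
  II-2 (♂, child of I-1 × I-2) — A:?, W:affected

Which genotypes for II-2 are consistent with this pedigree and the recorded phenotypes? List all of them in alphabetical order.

A/I-1 aff ·: Aa|AA
A/I-2 aff ·: Aa|AA
A/II-1 ? I-1×I-2: aa|Aa|AA
A/II-2 ? I-1×I-2: aa|Aa|AA
⇒ A over [I-1,I-2,II-1,II-2]: 18 consistent
W/I-1 ? ·: Ww
W/I-2 un ·: ww
W/II-1 un I-1×I-2: ww
W/II-2 aff I-1×I-2: Ww
⇒ W over [I-1,I-2,II-1,II-2]: 1 consistent

II-2 ∈ {AA Ww, Aa Ww, aa Ww}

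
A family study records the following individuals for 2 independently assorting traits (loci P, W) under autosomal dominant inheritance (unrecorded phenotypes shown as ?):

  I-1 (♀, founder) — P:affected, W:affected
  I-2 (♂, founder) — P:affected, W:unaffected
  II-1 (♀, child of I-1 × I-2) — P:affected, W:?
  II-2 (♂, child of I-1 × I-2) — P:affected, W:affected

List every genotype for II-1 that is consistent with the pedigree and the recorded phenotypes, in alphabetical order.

P/I-1 aff ·: Pp|PP
P/I-2 aff ·: Pp|PP
P/II-1 aff I-1×I-2: Pp|PP
P/II-2 aff I-1×I-2: Pp|PP
⇒ P over [I-1,I-2,II-1,II-2]: 13 consistent
W/I-1 aff ·: Ww|WW
W/I-2 un ·: ww
W/II-1 ? I-1×I-2: ww|Ww
W/II-2 aff I-1×I-2: Ww
⇒ W over [I-1,I-2,II-1,II-2]: 3 consistent

II-1 ∈ {PP Ww, PP ww, Pp Ww, Pp ww}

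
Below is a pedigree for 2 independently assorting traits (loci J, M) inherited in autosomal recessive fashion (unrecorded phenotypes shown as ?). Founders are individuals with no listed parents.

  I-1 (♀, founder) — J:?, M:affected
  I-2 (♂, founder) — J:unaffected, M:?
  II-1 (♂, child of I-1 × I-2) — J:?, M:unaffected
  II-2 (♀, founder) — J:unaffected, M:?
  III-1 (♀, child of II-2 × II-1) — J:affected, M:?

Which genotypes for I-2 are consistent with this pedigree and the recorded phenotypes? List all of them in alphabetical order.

J/I-1 ? ·: JJ|Jj|jj
J/I-2 un ·: JJ|Jj
J/II-1 ? I-1×I-2: Jj|jj
J/II-2 un ·: Jj
J/III-1 aff II-2×II-1: jj
⇒ J over [I-1,I-2,II-1,II-2,III-1]: 7 consistent
M/I-1 aff ·: mm
M/I-2 ? ·: MM|Mm
M/II-1 un I-1×I-2: Mm
M/II-2 ? ·: MM|Mm|mm
M/III-1 ? II-2×II-1: MM|Mm|mm
⇒ M over [I-1,I-2,II-1,II-2,III-1]: 14 consistent

I-2 ∈ {JJ MM, JJ Mm, Jj MM, Jj Mm}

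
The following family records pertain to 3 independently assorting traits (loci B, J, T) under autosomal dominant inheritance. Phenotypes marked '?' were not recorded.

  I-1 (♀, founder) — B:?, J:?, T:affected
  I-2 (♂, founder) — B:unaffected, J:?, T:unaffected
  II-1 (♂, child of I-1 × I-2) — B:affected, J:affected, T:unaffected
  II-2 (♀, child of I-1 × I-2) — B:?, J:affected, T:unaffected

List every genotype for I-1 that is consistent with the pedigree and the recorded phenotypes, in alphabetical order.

B/I-1 ? ·: Bb|BB
B/I-2 un ·: bb
B/II-1 aff I-1×I-2: Bb
B/II-2 ? I-1×I-2: bb|Bb
⇒ B over [I-1,I-2,II-1,II-2]: 3 consistent
J/I-1 ? ·: jj|Jj|JJ
J/I-2 ? ·: jj|Jj|JJ
J/II-1 aff I-1×I-2: Jj|JJ
J/II-2 aff I-1×I-2: Jj|JJ
⇒ J over [I-1,I-2,II-1,II-2]: 17 consistent
T/I-1 aff ·: Tt
T/I-2 un ·: tt
T/II-1 un I-1×I-2: tt
T/II-2 un I-1×I-2: tt
⇒ T over [I-1,I-2,II-1,II-2]: 1 consistent

I-1 ∈ {BB JJ Tt, BB Jj Tt, BB jj Tt, Bb JJ Tt, Bb Jj Tt, Bb jj Tt}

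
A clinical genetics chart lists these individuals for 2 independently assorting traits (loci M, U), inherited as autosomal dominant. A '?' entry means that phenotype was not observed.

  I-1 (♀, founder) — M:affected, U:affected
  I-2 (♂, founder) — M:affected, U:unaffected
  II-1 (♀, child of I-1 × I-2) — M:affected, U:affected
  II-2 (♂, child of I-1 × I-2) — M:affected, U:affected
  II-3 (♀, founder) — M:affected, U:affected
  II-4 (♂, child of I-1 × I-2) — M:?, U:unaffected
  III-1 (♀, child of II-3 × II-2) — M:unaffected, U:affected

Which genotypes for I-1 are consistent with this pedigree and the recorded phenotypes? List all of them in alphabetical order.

M/I-1 aff ·: Mm|MM
M/I-2 aff ·: Mm|MM
M/II-1 aff I-1×I-2: Mm|MM
M/II-2 aff I-1×I-2: Mm
M/II-3 aff ·: Mm
M/II-4 ? I-1×I-2: mm|Mm|MM
M/III-1 un II-3×II-2: mm
⇒ M over [I-1,I-2,II-1,II-2,II-3,II-4,III-1]: 14 consistent
U/I-1 aff ·: Uu
U/I-2 un ·: uu
U/II-1 aff I-1×I-2: Uu
U/II-2 aff I-1×I-2: Uu
U/II-3 aff ·: Uu|UU
U/II-4 un I-1×I-2: uu
U/III-1 aff II-3×II-2: Uu|UU
⇒ U over [I-1,I-2,II-1,II-2,II-3,II-4,III-1]: 4 consistent

I-1 ∈ {MM Uu, Mm Uu}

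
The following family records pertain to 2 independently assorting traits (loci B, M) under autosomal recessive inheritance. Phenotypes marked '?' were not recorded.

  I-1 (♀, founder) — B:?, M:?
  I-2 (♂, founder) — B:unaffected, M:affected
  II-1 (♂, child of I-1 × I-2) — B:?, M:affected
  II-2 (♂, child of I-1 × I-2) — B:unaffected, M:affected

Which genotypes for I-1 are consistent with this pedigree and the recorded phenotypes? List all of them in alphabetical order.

I-1 ∈ {BB Mm, BB mm, Bb Mm, Bb mm, bb Mm, bb mm}

B/I-1 ? ·: BB|Bb|bb
B/I-2 un ·: BB|Bb
B/II-1 ? I-1×I-2: BB|Bb|bb
B/II-2 un I-1×I-2: BB|Bb
⇒ B over [I-1,I-2,II-1,II-2]: 18 consistent
M/I-1 ? ·: Mm|mm
M/I-2 aff ·: mm
M/II-1 aff I-1×I-2: mm
M/II-2 aff I-1×I-2: mm
⇒ M over [I-1,I-2,II-1,II-2]: 2 consistent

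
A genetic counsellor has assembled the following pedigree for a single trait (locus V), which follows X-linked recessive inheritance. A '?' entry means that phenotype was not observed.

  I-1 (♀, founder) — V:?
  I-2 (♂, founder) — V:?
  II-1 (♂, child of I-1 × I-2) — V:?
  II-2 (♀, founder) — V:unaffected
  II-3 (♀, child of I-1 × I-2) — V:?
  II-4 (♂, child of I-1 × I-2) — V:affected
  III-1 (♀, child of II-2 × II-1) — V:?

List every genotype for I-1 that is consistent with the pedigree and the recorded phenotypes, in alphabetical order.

I-1 ∈ {X^VX^v, X^vX^v}

V/I-1 ? ·: X^VX^v|X^vX^v
V/I-2 ? ·: X^VY|X^vY
V/II-1 ? I-1×I-2: X^VY|X^vY
V/II-2 un ·: X^VX^V|X^VX^v
V/II-3 ? I-1×I-2: X^VX^V|X^VX^v|X^vX^v
V/II-4 aff I-1×I-2: X^vY
V/III-1 ? II-2×II-1: X^VX^V|X^VX^v|X^vX^v
⇒ V over [I-1,I-2,II-1,II-2,II-3,II-4,III-1]: 30 consistent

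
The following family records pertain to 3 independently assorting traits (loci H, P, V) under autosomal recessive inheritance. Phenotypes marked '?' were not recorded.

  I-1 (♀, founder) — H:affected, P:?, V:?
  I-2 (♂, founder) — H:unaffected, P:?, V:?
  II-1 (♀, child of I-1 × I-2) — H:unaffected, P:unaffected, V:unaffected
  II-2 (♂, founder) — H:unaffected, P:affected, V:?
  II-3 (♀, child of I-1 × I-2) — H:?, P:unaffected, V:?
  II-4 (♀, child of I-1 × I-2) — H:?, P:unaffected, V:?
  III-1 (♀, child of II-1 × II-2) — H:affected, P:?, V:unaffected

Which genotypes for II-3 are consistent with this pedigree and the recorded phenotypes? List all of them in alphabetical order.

II-3 ∈ {Hh PP VV, Hh PP Vv, Hh PP vv, Hh Pp VV, Hh Pp Vv, Hh Pp vv, hh PP VV, hh PP Vv, hh PP vv, hh Pp VV, hh Pp Vv, hh Pp vv}

H/I-1 aff ·: hh
H/I-2 un ·: HH|Hh
H/II-1 un I-1×I-2: Hh
H/II-2 un ·: Hh
H/II-3 ? I-1×I-2: Hh|hh
H/II-4 ? I-1×I-2: Hh|hh
H/III-1 aff II-1×II-2: hh
⇒ H over [I-1,I-2,II-1,II-2,II-3,II-4,III-1]: 5 consistent
P/I-1 ? ·: PP|Pp|pp
P/I-2 ? ·: PP|Pp|pp
P/II-1 un I-1×I-2: PP|Pp
P/II-2 aff ·: pp
P/II-3 un I-1×I-2: PP|Pp
P/II-4 un I-1×I-2: PP|Pp
P/III-1 ? II-1×II-2: Pp|pp
⇒ P over [I-1,I-2,II-1,II-2,II-3,II-4,III-1]: 45 consistent
V/I-1 ? ·: VV|Vv|vv
V/I-2 ? ·: VV|Vv|vv
V/II-1 un I-1×I-2: VV|Vv
V/II-2 ? ·: VV|Vv|vv
V/II-3 ? I-1×I-2: VV|Vv|vv
V/II-4 ? I-1×I-2: VV|Vv|vv
V/III-1 un II-1×II-2: VV|Vv
⇒ V over [I-1,I-2,II-1,II-2,II-3,II-4,III-1]: 207 consistent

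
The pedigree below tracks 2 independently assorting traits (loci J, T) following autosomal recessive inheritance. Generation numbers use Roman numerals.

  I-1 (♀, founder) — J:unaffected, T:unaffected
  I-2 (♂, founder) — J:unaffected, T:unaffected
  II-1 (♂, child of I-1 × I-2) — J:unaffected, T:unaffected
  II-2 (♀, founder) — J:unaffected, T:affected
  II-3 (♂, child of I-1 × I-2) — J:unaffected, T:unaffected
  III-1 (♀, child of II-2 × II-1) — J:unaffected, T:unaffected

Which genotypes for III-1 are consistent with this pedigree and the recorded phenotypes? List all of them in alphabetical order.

J/I-1 un ·: JJ|Jj
J/I-2 un ·: JJ|Jj
J/II-1 un I-1×I-2: JJ|Jj
J/II-2 un ·: JJ|Jj
J/II-3 un I-1×I-2: JJ|Jj
J/III-1 un II-2×II-1: JJ|Jj
⇒ J over [I-1,I-2,II-1,II-2,II-3,III-1]: 45 consistent
T/I-1 un ·: TT|Tt
T/I-2 un ·: TT|Tt
T/II-1 un I-1×I-2: TT|Tt
T/II-2 aff ·: tt
T/II-3 un I-1×I-2: TT|Tt
T/III-1 un II-2×II-1: Tt
⇒ T over [I-1,I-2,II-1,II-2,II-3,III-1]: 13 consistent

III-1 ∈ {JJ Tt, Jj Tt}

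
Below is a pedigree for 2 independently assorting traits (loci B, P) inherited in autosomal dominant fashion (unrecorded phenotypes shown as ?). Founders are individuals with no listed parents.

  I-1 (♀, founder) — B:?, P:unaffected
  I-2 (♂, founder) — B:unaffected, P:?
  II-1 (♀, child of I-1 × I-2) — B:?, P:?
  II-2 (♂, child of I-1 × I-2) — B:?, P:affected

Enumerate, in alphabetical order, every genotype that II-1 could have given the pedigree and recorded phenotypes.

B/I-1 ? ·: bb|Bb|BB
B/I-2 un ·: bb
B/II-1 ? I-1×I-2: bb|Bb
B/II-2 ? I-1×I-2: bb|Bb
⇒ B over [I-1,I-2,II-1,II-2]: 6 consistent
P/I-1 un ·: pp
P/I-2 ? ·: Pp|PP
P/II-1 ? I-1×I-2: pp|Pp
P/II-2 aff I-1×I-2: Pp
⇒ P over [I-1,I-2,II-1,II-2]: 3 consistent

II-1 ∈ {Bb Pp, Bb pp, bb Pp, bb pp}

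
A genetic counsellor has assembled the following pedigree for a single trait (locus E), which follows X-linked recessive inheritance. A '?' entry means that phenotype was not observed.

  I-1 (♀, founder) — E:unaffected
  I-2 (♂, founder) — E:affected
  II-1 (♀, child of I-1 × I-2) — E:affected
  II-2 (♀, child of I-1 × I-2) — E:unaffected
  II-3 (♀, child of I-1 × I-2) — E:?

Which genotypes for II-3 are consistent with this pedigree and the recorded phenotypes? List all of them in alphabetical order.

E/I-1 un ·: X^EX^e
E/I-2 aff ·: X^eY
E/II-1 aff I-1×I-2: X^eX^e
E/II-2 un I-1×I-2: X^EX^e
E/II-3 ? I-1×I-2: X^EX^e|X^eX^e
⇒ E over [I-1,I-2,II-1,II-2,II-3]: 2 consistent

II-3 ∈ {X^EX^e, X^eX^e}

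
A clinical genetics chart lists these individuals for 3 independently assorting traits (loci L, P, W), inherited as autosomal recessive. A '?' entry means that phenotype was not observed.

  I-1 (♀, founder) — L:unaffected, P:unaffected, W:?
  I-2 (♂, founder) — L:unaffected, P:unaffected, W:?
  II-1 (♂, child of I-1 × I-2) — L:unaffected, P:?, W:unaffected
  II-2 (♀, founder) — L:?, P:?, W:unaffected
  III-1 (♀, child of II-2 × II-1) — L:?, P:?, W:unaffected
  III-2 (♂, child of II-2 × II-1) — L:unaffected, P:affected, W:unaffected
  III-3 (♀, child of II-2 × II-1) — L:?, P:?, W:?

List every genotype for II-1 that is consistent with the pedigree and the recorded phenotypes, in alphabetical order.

II-1 ∈ {LL Pp WW, LL Pp Ww, LL pp WW, LL pp Ww, Ll Pp WW, Ll Pp Ww, Ll pp WW, Ll pp Ww}

L/I-1 un ·: LL|Ll
L/I-2 un ·: LL|Ll
L/II-1 un I-1×I-2: LL|Ll
L/II-2 ? ·: LL|Ll|ll
L/III-1 ? II-2×II-1: LL|Ll|ll
L/III-2 un II-2×II-1: LL|Ll
L/III-3 ? II-2×II-1: LL|Ll|ll
⇒ L over [I-1,I-2,II-1,II-2,III-1,III-2,III-3]: 130 consistent
P/I-1 un ·: PP|Pp
P/I-2 un ·: PP|Pp
P/II-1 ? I-1×I-2: Pp|pp
P/II-2 ? ·: Pp|pp
P/III-1 ? II-2×II-1: PP|Pp|pp
P/III-2 aff II-2×II-1: pp
P/III-3 ? II-2×II-1: PP|Pp|pp
⇒ P over [I-1,I-2,II-1,II-2,III-1,III-2,III-3]: 44 consistent
W/I-1 ? ·: WW|Ww|ww
W/I-2 ? ·: WW|Ww|ww
W/II-1 un I-1×I-2: WW|Ww
W/II-2 un ·: WW|Ww
W/III-1 un II-2×II-1: WW|Ww
W/III-2 un II-2×II-1: WW|Ww
W/III-3 ? II-2×II-1: WW|Ww|ww
⇒ W over [I-1,I-2,II-1,II-2,III-1,III-2,III-3]: 176 consistent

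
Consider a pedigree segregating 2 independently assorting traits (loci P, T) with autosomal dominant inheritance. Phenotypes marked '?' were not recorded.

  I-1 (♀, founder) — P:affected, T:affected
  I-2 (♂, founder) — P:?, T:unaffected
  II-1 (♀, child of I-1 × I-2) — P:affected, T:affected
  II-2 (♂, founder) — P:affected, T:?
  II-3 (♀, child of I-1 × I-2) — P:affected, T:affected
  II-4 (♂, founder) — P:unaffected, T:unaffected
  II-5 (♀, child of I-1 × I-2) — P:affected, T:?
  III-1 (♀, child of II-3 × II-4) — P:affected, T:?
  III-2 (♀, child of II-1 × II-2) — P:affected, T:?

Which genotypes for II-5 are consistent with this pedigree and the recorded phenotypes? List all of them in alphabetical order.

P/I-1 aff ·: Pp|PP
P/I-2 ? ·: pp|Pp|PP
P/II-1 aff I-1×I-2: Pp|PP
P/II-2 aff ·: Pp|PP
P/II-3 aff I-1×I-2: Pp|PP
P/II-4 un ·: pp
P/II-5 aff I-1×I-2: Pp|PP
P/III-1 aff II-3×II-4: Pp
P/III-2 aff II-1×II-2: Pp|PP
⇒ P over [I-1,I-2,II-1,II-2,II-3,II-4,II-5,III-1,III-2]: 95 consistent
T/I-1 aff ·: Tt|TT
T/I-2 un ·: tt
T/II-1 aff I-1×I-2: Tt
T/II-2 ? ·: tt|Tt|TT
T/II-3 aff I-1×I-2: Tt
T/II-4 un ·: tt
T/II-5 ? I-1×I-2: tt|Tt
T/III-1 ? II-3×II-4: tt|Tt
T/III-2 ? II-1×II-2: tt|Tt|TT
⇒ T over [I-1,I-2,II-1,II-2,II-3,II-4,II-5,III-1,III-2]: 42 consistent

II-5 ∈ {PP Tt, PP tt, Pp Tt, Pp tt}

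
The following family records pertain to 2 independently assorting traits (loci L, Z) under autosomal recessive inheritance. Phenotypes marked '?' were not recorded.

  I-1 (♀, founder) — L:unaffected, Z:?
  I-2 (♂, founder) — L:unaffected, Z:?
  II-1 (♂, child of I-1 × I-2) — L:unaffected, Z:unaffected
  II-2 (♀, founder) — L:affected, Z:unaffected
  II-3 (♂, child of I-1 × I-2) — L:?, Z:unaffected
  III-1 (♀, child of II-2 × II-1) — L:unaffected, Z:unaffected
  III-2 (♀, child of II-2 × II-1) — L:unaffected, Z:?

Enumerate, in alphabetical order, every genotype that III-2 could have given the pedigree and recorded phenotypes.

L/I-1 un ·: LL|Ll
L/I-2 un ·: LL|Ll
L/II-1 un I-1×I-2: LL|Ll
L/II-2 aff ·: ll
L/II-3 ? I-1×I-2: LL|Ll|ll
L/III-1 un II-2×II-1: Ll
L/III-2 un II-2×II-1: Ll
⇒ L over [I-1,I-2,II-1,II-2,II-3,III-1,III-2]: 15 consistent
Z/I-1 ? ·: ZZ|Zz|zz
Z/I-2 ? ·: ZZ|Zz|zz
Z/II-1 un I-1×I-2: ZZ|Zz
Z/II-2 un ·: ZZ|Zz
Z/II-3 un I-1×I-2: ZZ|Zz
Z/III-1 un II-2×II-1: ZZ|Zz
Z/III-2 ? II-2×II-1: ZZ|Zz|zz
⇒ Z over [I-1,I-2,II-1,II-2,II-3,III-1,III-2]: 135 consistent

III-2 ∈ {Ll ZZ, Ll Zz, Ll zz}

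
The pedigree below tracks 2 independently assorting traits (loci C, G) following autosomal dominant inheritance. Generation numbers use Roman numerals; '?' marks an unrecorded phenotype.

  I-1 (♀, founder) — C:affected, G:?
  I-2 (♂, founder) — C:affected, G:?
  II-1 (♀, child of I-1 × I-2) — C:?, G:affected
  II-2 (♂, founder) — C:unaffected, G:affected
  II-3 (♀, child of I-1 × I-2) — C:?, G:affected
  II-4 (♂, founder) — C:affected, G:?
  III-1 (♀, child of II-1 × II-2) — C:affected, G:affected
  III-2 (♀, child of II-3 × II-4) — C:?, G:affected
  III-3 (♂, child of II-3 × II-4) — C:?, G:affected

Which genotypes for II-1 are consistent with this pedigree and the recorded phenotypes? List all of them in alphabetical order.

C/I-1 aff ·: Cc|CC
C/I-2 aff ·: Cc|CC
C/II-1 ? I-1×I-2: Cc|CC
C/II-2 un ·: cc
C/II-3 ? I-1×I-2: cc|Cc|CC
C/II-4 aff ·: Cc|CC
C/III-1 aff II-1×II-2: Cc
C/III-2 ? II-3×II-4: cc|Cc|CC
C/III-3 ? II-3×II-4: cc|Cc|CC
⇒ C over [I-1,I-2,II-1,II-2,II-3,II-4,III-1,III-2,III-3]: 123 consistent
G/I-1 ? ·: gg|Gg|GG
G/I-2 ? ·: gg|Gg|GG
G/II-1 aff I-1×I-2: Gg|GG
G/II-2 aff ·: Gg|GG
G/II-3 aff I-1×I-2: Gg|GG
G/II-4 ? ·: gg|Gg|GG
G/III-1 aff II-1×II-2: Gg|GG
G/III-2 aff II-3×II-4: Gg|GG
G/III-3 aff II-3×II-4: Gg|GG
⇒ G over [I-1,I-2,II-1,II-2,II-3,II-4,III-1,III-2,III-3]: 477 consistent

II-1 ∈ {CC GG, CC Gg, Cc GG, Cc Gg}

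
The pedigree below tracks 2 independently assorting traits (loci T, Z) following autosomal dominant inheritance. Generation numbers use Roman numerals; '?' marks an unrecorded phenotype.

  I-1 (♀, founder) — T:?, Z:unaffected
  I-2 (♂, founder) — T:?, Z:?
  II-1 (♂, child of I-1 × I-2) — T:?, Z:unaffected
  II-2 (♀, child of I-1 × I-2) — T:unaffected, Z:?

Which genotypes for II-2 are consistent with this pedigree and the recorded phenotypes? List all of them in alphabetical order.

II-2 ∈ {tt Zz, tt zz}

T/I-1 ? ·: tt|Tt
T/I-2 ? ·: tt|Tt
T/II-1 ? I-1×I-2: tt|Tt|TT
T/II-2 un I-1×I-2: tt
⇒ T over [I-1,I-2,II-1,II-2]: 8 consistent
Z/I-1 un ·: zz
Z/I-2 ? ·: zz|Zz
Z/II-1 un I-1×I-2: zz
Z/II-2 ? I-1×I-2: zz|Zz
⇒ Z over [I-1,I-2,II-1,II-2]: 3 consistent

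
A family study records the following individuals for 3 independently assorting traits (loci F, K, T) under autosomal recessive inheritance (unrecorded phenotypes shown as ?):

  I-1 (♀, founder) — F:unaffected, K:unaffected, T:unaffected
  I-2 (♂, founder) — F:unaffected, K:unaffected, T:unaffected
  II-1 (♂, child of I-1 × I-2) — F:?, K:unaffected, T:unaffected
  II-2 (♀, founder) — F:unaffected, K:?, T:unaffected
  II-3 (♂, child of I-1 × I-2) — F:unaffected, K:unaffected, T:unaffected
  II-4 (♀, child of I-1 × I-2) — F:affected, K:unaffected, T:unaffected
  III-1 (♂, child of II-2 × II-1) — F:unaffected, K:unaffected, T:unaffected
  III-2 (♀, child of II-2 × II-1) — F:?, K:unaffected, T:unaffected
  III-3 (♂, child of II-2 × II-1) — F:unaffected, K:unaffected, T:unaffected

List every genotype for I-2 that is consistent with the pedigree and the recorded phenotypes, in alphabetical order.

I-2 ∈ {Ff KK TT, Ff KK Tt, Ff Kk TT, Ff Kk Tt}

F/I-1 un ·: Ff
F/I-2 un ·: Ff
F/II-1 ? I-1×I-2: FF|Ff|ff
F/II-2 un ·: FF|Ff
F/II-3 un I-1×I-2: FF|Ff
F/II-4 aff I-1×I-2: ff
F/III-1 un II-2×II-1: FF|Ff
F/III-2 ? II-2×II-1: FF|Ff|ff
F/III-3 un II-2×II-1: FF|Ff
⇒ F over [I-1,I-2,II-1,II-2,II-3,II-4,III-1,III-2,III-3]: 64 consistent
K/I-1 un ·: KK|Kk
K/I-2 un ·: KK|Kk
K/II-1 un I-1×I-2: KK|Kk
K/II-2 ? ·: KK|Kk|kk
K/II-3 un I-1×I-2: KK|Kk
K/II-4 un I-1×I-2: KK|Kk
K/III-1 un II-2×II-1: KK|Kk
K/III-2 un II-2×II-1: KK|Kk
K/III-3 un II-2×II-1: KK|Kk
⇒ K over [I-1,I-2,II-1,II-2,II-3,II-4,III-1,III-2,III-3]: 334 consistent
T/I-1 un ·: TT|Tt
T/I-2 un ·: TT|Tt
T/II-1 un I-1×I-2: TT|Tt
T/II-2 un ·: TT|Tt
T/II-3 un I-1×I-2: TT|Tt
T/II-4 un I-1×I-2: TT|Tt
T/III-1 un II-2×II-1: TT|Tt
T/III-2 un II-2×II-1: TT|Tt
T/III-3 un II-2×II-1: TT|Tt
⇒ T over [I-1,I-2,II-1,II-2,II-3,II-4,III-1,III-2,III-3]: 309 consistent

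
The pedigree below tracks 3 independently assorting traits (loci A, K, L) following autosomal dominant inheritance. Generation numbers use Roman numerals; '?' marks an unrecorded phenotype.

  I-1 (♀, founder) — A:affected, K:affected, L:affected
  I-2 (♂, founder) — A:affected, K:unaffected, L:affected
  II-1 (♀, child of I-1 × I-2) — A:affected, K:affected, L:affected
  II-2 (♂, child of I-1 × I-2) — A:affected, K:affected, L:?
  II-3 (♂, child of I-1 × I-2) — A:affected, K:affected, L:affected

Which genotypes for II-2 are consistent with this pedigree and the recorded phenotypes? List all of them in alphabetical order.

A/I-1 aff ·: Aa|AA
A/I-2 aff ·: Aa|AA
A/II-1 aff I-1×I-2: Aa|AA
A/II-2 aff I-1×I-2: Aa|AA
A/II-3 aff I-1×I-2: Aa|AA
⇒ A over [I-1,I-2,II-1,II-2,II-3]: 25 consistent
K/I-1 aff ·: Kk|KK
K/I-2 un ·: kk
K/II-1 aff I-1×I-2: Kk
K/II-2 aff I-1×I-2: Kk
K/II-3 aff I-1×I-2: Kk
⇒ K over [I-1,I-2,II-1,II-2,II-3]: 2 consistent
L/I-1 aff ·: Ll|LL
L/I-2 aff ·: Ll|LL
L/II-1 aff I-1×I-2: Ll|LL
L/II-2 ? I-1×I-2: ll|Ll|LL
L/II-3 aff I-1×I-2: Ll|LL
⇒ L over [I-1,I-2,II-1,II-2,II-3]: 29 consistent

II-2 ∈ {AA Kk LL, AA Kk Ll, AA Kk ll, Aa Kk LL, Aa Kk Ll, Aa Kk ll}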